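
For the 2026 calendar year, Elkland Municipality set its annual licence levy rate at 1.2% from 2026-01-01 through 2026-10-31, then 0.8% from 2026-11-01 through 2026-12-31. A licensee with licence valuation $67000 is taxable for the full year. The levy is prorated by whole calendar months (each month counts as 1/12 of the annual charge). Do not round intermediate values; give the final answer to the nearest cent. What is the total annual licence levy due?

2026-01-01 to 2026-10-31: 10 months at 1.2% → $67000 × 1.2% × 10/12 = $670.0000
2026-11-01 to 2026-12-31: 2 months at 0.8% → $67000 × 0.8% × 2/12 = $89.3333
Total = $759.3333

$759.33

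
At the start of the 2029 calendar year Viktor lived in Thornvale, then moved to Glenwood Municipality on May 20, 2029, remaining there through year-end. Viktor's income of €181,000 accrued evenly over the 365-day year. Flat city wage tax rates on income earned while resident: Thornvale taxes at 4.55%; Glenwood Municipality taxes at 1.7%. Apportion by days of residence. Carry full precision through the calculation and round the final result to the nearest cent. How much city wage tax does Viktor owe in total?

Thornvale, January 1 – May 19, 2029: 139 days → €181,000 × 4.55% × 139/365 = €3,136.2589
Glenwood Municipality, May 20 – December 31, 2029: 226 days → €181,000 × 1.7% × 226/365 = €1,905.2110
Total = €5,041.4699

€5,041.47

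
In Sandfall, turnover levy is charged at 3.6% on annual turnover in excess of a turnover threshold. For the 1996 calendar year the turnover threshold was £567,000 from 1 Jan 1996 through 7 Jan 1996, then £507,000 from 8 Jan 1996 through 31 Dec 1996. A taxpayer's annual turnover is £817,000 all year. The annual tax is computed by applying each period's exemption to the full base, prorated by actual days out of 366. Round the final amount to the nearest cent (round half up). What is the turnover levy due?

£11,118.69

1 Jan – 7 Jan 1996: 7 days, exemption £567,000 → (£817,000 − £567,000) × 3.6% × 7/366 = £172.1311
8 Jan – 31 Dec 1996: 359 days, exemption £507,000 → (£817,000 − £507,000) × 3.6% × 359/366 = £10,946.5574
Total = £11,118.6885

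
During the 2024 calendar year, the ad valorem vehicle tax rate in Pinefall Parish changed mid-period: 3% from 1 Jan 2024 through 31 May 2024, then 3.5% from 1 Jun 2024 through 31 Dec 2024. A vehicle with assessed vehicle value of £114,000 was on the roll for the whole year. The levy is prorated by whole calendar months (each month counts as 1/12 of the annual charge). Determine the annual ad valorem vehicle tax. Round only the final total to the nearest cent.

1 Jan – 31 May 2024: 5 months at 3% → £114,000 × 3% × 5/12 = £1,425.0000
1 Jun – 31 Dec 2024: 7 months at 3.5% → £114,000 × 3.5% × 7/12 = £2,327.5000
Total = £3,752.5000

£3,752.50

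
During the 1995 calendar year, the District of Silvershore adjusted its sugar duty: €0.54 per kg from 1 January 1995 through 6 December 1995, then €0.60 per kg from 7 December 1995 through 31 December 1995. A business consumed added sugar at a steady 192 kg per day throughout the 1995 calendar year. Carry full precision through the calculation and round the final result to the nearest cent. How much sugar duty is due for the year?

1 January – 6 December 1995: 340 days × 192 kg/day = 65,280 kg at €0.54/kg → €35,251.20
7 December – 31 December 1995: 25 days × 192 kg/day = 4,800 kg at €0.60/kg → €2,880.00

€38,131.20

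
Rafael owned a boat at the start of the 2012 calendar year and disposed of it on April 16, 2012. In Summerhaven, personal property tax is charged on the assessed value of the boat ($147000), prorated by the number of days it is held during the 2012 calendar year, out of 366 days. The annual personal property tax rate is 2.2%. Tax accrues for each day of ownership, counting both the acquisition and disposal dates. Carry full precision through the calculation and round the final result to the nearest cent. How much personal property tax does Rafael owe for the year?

Days held (January 1 – April 16, 2012): 107 out of 366
Tax = $147000 × 2.2% × 107/366 = $945.4590

$945.46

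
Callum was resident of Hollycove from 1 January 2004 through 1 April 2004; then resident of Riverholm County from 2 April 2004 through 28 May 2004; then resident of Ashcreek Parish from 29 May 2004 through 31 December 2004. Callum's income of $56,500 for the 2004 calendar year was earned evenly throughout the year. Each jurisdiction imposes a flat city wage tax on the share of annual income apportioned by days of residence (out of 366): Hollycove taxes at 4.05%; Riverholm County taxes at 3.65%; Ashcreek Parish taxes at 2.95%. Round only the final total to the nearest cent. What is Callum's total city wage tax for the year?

Hollycove, 1 January – 1 April 2004: 92 days → $56,500 × 4.05% × 92/366 = $575.1885
Riverholm County, 2 April – 28 May 2004: 57 days → $56,500 × 3.65% × 57/366 = $321.1701
Ashcreek Parish, 29 May – 31 December 2004: 217 days → $56,500 × 2.95% × 217/366 = $988.2097
Total = $1,884.5683

$1,884.57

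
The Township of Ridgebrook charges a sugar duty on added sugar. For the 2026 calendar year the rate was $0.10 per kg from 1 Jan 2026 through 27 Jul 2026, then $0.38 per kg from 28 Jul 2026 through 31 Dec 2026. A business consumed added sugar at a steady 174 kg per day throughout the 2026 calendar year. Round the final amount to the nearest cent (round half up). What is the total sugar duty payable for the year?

1 Jan – 27 Jul 2026: 208 days × 174 kg/day = 36,192 kg at $0.10/kg → $3619.20
28 Jul – 31 Dec 2026: 157 days × 174 kg/day = 27,318 kg at $0.38/kg → $10380.84

$14000.04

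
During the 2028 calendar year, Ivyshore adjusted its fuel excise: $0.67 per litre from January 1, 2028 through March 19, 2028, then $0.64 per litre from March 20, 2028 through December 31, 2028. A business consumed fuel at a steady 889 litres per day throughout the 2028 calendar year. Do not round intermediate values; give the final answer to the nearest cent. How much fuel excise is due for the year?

January 1 – March 19, 2028: 79 days × 889 litres/day = 70,231 litres at $0.67/litre → $47,054.77
March 20 – December 31, 2028: 287 days × 889 litres/day = 255,143 litres at $0.64/litre → $163,291.52

$210,346.29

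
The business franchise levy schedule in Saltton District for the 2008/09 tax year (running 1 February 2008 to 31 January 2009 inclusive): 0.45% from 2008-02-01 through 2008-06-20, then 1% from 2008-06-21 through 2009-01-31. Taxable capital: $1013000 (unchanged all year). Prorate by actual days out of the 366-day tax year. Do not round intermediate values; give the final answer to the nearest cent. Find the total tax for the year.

$7983.60

2008-02-01 to 2008-06-20: 141 days at 0.45% → $1013000 × 0.45% × 141/366 = $1756.1434
2008-06-21 to 2009-01-31: 225 days at 1% → $1013000 × 1% × 225/366 = $6227.4590
Total = $7983.6025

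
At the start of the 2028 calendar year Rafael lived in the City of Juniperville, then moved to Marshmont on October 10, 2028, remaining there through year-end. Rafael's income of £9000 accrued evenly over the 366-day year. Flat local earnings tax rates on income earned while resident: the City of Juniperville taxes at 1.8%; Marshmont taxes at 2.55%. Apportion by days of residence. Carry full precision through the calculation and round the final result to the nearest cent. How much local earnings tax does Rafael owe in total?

£177.31

The City of Juniperville, January 1 – October 9, 2028: 283 days → £9000 × 1.8% × 283/366 = £125.2623
Marshmont, October 10 – December 31, 2028: 83 days → £9000 × 2.55% × 83/366 = £52.0451
Total = £177.3074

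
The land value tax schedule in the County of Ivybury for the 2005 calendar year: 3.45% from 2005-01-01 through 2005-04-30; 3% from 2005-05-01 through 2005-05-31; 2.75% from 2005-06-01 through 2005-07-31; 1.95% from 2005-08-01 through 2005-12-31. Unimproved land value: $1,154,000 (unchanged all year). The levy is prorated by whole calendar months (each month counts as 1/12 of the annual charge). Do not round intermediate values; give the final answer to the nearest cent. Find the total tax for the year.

2005-01-01 to 2005-04-30: 4 months at 3.45% → $1,154,000 × 3.45% × 4/12 = $13,271.0000
2005-05-01 to 2005-05-31: 1 month at 3% → $1,154,000 × 3% × 1/12 = $2,885.0000
2005-06-01 to 2005-07-31: 2 months at 2.75% → $1,154,000 × 2.75% × 2/12 = $5,289.1667
2005-08-01 to 2005-12-31: 5 months at 1.95% → $1,154,000 × 1.95% × 5/12 = $9,376.2500
Total = $30,821.4167

$30,821.42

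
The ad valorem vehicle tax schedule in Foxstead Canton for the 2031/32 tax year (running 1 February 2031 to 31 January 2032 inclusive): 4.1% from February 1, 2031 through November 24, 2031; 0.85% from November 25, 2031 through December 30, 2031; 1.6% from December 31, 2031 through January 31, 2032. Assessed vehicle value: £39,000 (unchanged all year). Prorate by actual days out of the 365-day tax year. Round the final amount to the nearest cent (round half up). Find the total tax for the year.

February 1 – November 24, 2031: 297 days at 4.1% → £39,000 × 4.1% × 297/365 = £1,301.1041
November 25 – December 30, 2031: 36 days at 0.85% → £39,000 × 0.85% × 36/365 = £32.6959
December 31, 2031 – January 31, 2032: 32 days at 1.6% → £39,000 × 1.6% × 32/365 = £54.7068
Total = £1,388.5068

£1,388.51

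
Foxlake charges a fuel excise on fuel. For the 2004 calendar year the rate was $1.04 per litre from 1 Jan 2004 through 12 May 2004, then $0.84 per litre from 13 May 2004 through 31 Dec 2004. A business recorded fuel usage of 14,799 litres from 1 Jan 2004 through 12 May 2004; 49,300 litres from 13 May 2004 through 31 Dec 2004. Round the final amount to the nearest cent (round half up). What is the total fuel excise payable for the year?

$56,802.96

1 Jan – 12 May 2004: 14,799 litres at $1.04/litre → $15,390.96
13 May – 31 Dec 2004: 49,300 litres at $0.84/litre → $41,412.00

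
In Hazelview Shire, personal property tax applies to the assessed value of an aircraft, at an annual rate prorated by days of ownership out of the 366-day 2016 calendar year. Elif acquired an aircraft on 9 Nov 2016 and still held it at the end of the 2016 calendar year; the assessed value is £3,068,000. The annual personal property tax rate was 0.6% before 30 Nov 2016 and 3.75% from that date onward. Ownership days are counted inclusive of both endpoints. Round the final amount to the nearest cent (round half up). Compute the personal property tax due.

9 Nov – 29 Nov 2016: 21 days at 0.6% → £3,068,000 × 0.6% × 21/366 = £1,056.1967
30 Nov – 31 Dec 2016: 32 days at 3.75% → £3,068,000 × 3.75% × 32/366 = £10,059.0164
Total = £11,115.2131

£11,115.21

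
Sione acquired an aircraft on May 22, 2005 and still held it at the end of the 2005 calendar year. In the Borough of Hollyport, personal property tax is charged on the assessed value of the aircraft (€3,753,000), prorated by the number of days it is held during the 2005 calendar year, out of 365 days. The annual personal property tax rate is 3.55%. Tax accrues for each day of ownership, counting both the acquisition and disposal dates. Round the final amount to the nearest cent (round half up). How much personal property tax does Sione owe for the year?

€81,763.99

Days held (May 22 – December 31, 2005): 224 out of 365
Tax = €3,753,000 × 3.55% × 224/365 = €81,763.9890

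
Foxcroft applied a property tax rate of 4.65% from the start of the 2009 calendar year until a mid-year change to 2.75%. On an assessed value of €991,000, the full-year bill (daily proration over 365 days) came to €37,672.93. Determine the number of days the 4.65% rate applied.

202 days

Let d = days at the first rate; then 365 − d days at the second rate.
€991,000 × [4.65%·d + 2.75%·(365−d)] / 365 = €37,672.93
Solving gives d = 202, so the new rate took effect on 22 Jul 2009.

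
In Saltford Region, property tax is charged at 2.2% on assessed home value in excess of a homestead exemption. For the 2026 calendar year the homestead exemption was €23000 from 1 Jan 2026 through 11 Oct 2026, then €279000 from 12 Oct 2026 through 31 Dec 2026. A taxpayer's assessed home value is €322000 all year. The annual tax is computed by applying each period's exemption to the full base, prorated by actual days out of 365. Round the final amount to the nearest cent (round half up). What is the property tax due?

1 Jan – 11 Oct 2026: 284 days, exemption €23000 → (€322000 − €23000) × 2.2% × 284/365 = €5118.2247
12 Oct – 31 Dec 2026: 81 days, exemption €279000 → (€322000 − €279000) × 2.2% × 81/365 = €209.9342
Total = €5328.1589

€5328.16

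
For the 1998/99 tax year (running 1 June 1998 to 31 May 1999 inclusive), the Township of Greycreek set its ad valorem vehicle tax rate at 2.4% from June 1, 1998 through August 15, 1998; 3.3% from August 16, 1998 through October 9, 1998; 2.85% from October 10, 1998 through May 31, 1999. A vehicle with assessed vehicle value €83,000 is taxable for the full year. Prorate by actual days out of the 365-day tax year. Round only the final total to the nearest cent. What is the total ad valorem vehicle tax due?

€2,344.01

June 1 – August 15, 1998: 76 days at 2.4% → €83,000 × 2.4% × 76/365 = €414.7726
August 16 – October 9, 1998: 55 days at 3.3% → €83,000 × 3.3% × 55/365 = €412.7260
October 10, 1998 – May 31, 1999: 234 days at 2.85% → €83,000 × 2.85% × 234/365 = €1,516.5123
Total = €2,344.0110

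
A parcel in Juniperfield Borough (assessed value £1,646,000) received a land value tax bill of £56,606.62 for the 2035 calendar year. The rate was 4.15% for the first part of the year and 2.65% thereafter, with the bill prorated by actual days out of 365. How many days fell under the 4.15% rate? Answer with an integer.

192 days

Let d = days at the first rate; then 365 − d days at the second rate.
£1,646,000 × [4.15%·d + 2.65%·(365−d)] / 365 = £56,606.62
Solving gives d = 192, so the new rate took effect on 12 Jul 2035.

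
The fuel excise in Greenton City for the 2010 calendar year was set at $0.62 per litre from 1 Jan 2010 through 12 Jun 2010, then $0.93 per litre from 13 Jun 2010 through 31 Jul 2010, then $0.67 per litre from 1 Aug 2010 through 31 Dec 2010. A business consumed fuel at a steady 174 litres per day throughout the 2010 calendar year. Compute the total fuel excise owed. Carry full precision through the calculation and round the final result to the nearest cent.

1 Jan – 12 Jun 2010: 163 days × 174 litres/day = 28,362 litres at $0.62/litre → $17,584.44
13 Jun – 31 Jul 2010: 49 days × 174 litres/day = 8,526 litres at $0.93/litre → $7,929.18
1 Aug – 31 Dec 2010: 153 days × 174 litres/day = 26,622 litres at $0.67/litre → $17,836.74

$43,350.36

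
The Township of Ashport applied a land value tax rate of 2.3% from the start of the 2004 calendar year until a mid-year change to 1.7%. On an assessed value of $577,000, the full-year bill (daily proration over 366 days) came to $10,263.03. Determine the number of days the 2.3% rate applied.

48 days

Let d = days at the first rate; then 366 − d days at the second rate.
$577,000 × [2.3%·d + 1.7%·(366−d)] / 366 = $10,263.03
Solving gives d = 48, so the new rate took effect on 18 February 2004.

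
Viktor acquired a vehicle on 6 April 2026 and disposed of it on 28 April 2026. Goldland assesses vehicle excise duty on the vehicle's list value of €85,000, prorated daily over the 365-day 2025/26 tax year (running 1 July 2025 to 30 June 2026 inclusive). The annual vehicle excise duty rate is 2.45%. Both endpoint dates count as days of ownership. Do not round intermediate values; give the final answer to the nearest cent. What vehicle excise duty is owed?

€131.23

Days held (6 April – 28 April 2026): 23 out of 365
Tax = €85,000 × 2.45% × 23/365 = €131.2260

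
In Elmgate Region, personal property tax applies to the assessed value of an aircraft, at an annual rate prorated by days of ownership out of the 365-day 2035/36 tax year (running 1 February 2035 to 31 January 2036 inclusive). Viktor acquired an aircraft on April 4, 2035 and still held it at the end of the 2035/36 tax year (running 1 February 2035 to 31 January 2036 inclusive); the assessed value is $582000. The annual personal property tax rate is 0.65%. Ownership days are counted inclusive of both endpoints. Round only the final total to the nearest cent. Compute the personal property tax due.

$3140.41

Days held (April 4, 2035 – January 31, 2036): 303 out of 365
Tax = $582000 × 0.65% × 303/365 = $3140.4082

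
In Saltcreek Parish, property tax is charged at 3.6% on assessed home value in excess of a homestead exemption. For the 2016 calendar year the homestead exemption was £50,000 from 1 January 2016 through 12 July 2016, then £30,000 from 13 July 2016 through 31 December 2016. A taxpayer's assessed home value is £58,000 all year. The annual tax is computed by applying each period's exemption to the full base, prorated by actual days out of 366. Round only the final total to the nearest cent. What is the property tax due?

£626.36

1 January – 12 July 2016: 194 days, exemption £50,000 → (£58,000 − £50,000) × 3.6% × 194/366 = £152.6557
13 July – 31 December 2016: 172 days, exemption £30,000 → (£58,000 − £30,000) × 3.6% × 172/366 = £473.7049
Total = £626.3607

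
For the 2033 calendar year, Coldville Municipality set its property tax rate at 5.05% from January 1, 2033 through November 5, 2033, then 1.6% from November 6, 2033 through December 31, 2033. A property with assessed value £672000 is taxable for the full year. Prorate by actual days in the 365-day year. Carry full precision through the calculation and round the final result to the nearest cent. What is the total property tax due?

£30379.00

January 1 – November 5, 2033: 309 days at 5.05% → £672000 × 5.05% × 309/365 = £28729.3808
November 6 – December 31, 2033: 56 days at 1.6% → £672000 × 1.6% × 56/365 = £1649.6219
Total = £30379.0027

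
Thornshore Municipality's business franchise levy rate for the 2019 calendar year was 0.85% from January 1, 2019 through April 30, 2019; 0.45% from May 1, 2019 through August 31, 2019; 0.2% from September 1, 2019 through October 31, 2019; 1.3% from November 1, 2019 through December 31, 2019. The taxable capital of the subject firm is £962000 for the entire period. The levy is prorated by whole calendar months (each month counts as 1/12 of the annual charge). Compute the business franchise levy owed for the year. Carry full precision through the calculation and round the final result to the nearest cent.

£6573.67

January 1 – April 30, 2019: 4 months at 0.85% → £962000 × 0.85% × 4/12 = £2725.6667
May 1 – August 31, 2019: 4 months at 0.45% → £962000 × 0.45% × 4/12 = £1443.0000
September 1 – October 31, 2019: 2 months at 0.2% → £962000 × 0.2% × 2/12 = £320.6667
November 1 – December 31, 2019: 2 months at 1.3% → £962000 × 1.3% × 2/12 = £2084.3333
Total = £6573.6667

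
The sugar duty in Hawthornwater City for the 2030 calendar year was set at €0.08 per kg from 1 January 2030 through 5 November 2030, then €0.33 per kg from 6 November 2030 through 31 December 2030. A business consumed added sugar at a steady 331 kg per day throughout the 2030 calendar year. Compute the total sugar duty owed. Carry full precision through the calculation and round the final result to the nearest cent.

€14299.20

1 January – 5 November 2030: 309 days × 331 kg/day = 102,279 kg at €0.08/kg → €8182.32
6 November – 31 December 2030: 56 days × 331 kg/day = 18,536 kg at €0.33/kg → €6116.88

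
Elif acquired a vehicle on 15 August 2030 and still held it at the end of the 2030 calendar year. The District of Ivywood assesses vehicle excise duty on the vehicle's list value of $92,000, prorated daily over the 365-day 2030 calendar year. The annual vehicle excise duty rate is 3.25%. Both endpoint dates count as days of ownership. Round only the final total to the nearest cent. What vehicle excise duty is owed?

$1,138.66

Days held (15 August – 31 December 2030): 139 out of 365
Tax = $92,000 × 3.25% × 139/365 = $1,138.6575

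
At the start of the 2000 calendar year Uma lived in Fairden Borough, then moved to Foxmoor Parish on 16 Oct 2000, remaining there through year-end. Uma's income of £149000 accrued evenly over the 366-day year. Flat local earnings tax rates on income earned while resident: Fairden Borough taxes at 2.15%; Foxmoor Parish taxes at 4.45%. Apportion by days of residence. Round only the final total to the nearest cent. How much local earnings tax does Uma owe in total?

£3924.48

Fairden Borough, 1 Jan – 15 Oct 2000: 289 days → £149000 × 2.15% × 289/366 = £2529.5396
Foxmoor Parish, 16 Oct – 31 Dec 2000: 77 days → £149000 × 4.45% × 77/366 = £1394.9413
Total = £3924.4809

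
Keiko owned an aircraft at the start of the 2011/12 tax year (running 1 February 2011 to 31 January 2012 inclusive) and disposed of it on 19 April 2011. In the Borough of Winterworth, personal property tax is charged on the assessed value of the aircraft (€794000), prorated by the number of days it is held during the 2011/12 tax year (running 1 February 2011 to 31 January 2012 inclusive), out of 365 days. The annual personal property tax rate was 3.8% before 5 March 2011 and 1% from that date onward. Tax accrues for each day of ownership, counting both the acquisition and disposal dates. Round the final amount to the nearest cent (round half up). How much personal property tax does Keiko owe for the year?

1 February – 4 March 2011: 32 days at 3.8% → €794000 × 3.8% × 32/365 = €2645.2164
5 March – 19 April 2011: 46 days at 1% → €794000 × 1% × 46/365 = €1000.6575
Total = €3645.8740

€3645.87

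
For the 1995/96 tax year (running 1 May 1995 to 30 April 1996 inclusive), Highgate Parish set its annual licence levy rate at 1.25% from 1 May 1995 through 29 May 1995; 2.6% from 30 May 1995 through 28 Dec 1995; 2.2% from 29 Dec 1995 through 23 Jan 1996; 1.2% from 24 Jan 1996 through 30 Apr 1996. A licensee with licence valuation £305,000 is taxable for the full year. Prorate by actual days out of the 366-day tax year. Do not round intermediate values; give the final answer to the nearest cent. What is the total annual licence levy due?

£6,373.75

1 May – 29 May 1995: 29 days at 1.25% → £305,000 × 1.25% × 29/366 = £302.0833
30 May – 28 Dec 1995: 213 days at 2.6% → £305,000 × 2.6% × 213/366 = £4,615.0000
29 Dec 1995 – 23 Jan 1996: 26 days at 2.2% → £305,000 × 2.2% × 26/366 = £476.6667
24 Jan – 30 Apr 1996: 98 days at 1.2% → £305,000 × 1.2% × 98/366 = £980.0000
Total = £6,373.7500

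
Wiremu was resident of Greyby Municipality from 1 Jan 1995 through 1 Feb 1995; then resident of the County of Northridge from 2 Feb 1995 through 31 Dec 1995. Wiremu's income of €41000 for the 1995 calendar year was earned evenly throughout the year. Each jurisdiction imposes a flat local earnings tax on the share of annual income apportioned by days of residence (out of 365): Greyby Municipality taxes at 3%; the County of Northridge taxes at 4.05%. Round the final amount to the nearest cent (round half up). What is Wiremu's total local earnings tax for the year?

Greyby Municipality, 1 Jan – 1 Feb 1995: 32 days → €41000 × 3% × 32/365 = €107.8356
The County of Northridge, 2 Feb – 31 Dec 1995: 333 days → €41000 × 4.05% × 333/365 = €1514.9219
Total = €1622.7575

€1622.76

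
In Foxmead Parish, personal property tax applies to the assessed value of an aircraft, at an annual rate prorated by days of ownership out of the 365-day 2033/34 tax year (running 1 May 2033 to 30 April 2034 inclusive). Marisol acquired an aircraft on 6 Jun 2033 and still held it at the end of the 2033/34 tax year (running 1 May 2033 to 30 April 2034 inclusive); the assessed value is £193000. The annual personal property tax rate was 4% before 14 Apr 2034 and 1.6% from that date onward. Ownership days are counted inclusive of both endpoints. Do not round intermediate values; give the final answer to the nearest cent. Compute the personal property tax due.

6 Jun 2033 – 13 Apr 2034: 312 days at 4% → £193000 × 4% × 312/365 = £6599.0137
14 Apr – 30 Apr 2034: 17 days at 1.6% → £193000 × 1.6% × 17/365 = £143.8247
Total = £6742.8384

£6742.84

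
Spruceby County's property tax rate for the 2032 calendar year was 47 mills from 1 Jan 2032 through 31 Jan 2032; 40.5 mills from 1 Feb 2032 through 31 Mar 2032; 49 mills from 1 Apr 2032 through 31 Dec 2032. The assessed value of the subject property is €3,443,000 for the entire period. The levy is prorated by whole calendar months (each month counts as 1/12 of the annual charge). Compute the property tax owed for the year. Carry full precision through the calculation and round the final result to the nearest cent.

1 Jan – 31 Jan 2032: 1 month at 47 mills → €3,443,000 × 4.7% × 1/12 = €13,485.0833
1 Feb – 31 Mar 2032: 2 months at 40.5 mills → €3,443,000 × 4.05% × 2/12 = €23,240.2500
1 Apr – 31 Dec 2032: 9 months at 49 mills → €3,443,000 × 4.9% × 9/12 = €126,530.2500
Total = €163,255.5833

€163,255.58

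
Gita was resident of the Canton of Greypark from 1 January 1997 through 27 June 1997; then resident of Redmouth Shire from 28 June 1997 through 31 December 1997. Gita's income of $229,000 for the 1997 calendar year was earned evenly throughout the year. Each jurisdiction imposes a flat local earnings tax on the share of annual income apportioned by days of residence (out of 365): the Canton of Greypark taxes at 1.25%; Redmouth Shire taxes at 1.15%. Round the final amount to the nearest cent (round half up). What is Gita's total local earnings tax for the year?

The Canton of Greypark, 1 January – 27 June 1997: 178 days → $229,000 × 1.25% × 178/365 = $1,395.9589
Redmouth Shire, 28 June – 31 December 1997: 187 days → $229,000 × 1.15% × 187/365 = $1,349.2178
Total = $2,745.1767

$2,745.18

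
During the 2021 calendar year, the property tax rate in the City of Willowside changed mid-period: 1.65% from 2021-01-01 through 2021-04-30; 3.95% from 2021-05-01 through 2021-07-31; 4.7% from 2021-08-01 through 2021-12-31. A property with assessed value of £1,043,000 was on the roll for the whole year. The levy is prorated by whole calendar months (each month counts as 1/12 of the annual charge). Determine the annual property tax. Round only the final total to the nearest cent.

£36,461.54

2021-01-01 to 2021-04-30: 4 months at 1.65% → £1,043,000 × 1.65% × 4/12 = £5,736.5000
2021-05-01 to 2021-07-31: 3 months at 3.95% → £1,043,000 × 3.95% × 3/12 = £10,299.6250
2021-08-01 to 2021-12-31: 5 months at 4.7% → £1,043,000 × 4.7% × 5/12 = £20,425.4167
Total = £36,461.5417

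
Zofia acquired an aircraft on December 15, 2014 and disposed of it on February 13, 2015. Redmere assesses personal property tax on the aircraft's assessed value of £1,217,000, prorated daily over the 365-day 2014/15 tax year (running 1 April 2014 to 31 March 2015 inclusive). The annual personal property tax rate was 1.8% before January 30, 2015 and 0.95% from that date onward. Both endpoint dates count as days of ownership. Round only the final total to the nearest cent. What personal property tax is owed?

December 15, 2014 – January 29, 2015: 46 days at 1.8% → £1,217,000 × 1.8% × 46/365 = £2,760.7562
January 30 – February 13, 2015: 15 days at 0.95% → £1,217,000 × 0.95% × 15/365 = £475.1301
Total = £3,235.8863

£3,235.89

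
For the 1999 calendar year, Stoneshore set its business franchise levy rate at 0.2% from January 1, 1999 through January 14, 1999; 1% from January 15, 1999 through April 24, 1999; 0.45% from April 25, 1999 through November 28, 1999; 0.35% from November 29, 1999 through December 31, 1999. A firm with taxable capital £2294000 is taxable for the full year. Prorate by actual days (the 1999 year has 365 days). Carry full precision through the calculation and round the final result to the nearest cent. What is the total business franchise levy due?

January 1 – January 14, 1999: 14 days at 0.2% → £2294000 × 0.2% × 14/365 = £175.9781
January 15 – April 24, 1999: 100 days at 1% → £2294000 × 1% × 100/365 = £6284.9315
April 25 – November 28, 1999: 218 days at 0.45% → £2294000 × 0.45% × 218/365 = £6165.5178
November 29 – December 31, 1999: 33 days at 0.35% → £2294000 × 0.35% × 33/365 = £725.9096
Total = £13352.3370

£13352.34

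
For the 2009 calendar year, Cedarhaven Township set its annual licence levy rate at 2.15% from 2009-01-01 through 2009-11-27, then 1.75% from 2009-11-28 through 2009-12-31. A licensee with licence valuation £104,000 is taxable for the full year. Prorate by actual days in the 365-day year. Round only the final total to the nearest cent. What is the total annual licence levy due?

2009-01-01 to 2009-11-27: 331 days at 2.15% → £104,000 × 2.15% × 331/365 = £2,027.7151
2009-11-28 to 2009-12-31: 34 days at 1.75% → £104,000 × 1.75% × 34/365 = £169.5342
Total = £2,197.2493

£2,197.25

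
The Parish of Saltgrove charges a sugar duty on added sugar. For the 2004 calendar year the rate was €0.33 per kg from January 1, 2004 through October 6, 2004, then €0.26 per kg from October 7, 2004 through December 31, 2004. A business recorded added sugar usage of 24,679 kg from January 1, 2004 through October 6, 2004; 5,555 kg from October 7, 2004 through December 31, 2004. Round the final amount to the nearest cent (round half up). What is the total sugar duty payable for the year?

January 1 – October 6, 2004: 24,679 kg at €0.33/kg → €8,144.07
October 7 – December 31, 2004: 5,555 kg at €0.26/kg → €1,444.30

€9,588.37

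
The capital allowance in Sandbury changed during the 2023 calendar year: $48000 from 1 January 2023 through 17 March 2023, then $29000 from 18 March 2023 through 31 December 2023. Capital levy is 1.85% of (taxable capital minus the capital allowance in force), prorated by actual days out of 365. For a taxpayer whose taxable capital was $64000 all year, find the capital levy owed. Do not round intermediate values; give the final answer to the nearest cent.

$574.31

1 January – 17 March 2023: 76 days, exemption $48000 → ($64000 − $48000) × 1.85% × 76/365 = $61.6329
18 March – 31 December 2023: 289 days, exemption $29000 → ($64000 − $29000) × 1.85% × 289/365 = $512.6781
Total = $574.3110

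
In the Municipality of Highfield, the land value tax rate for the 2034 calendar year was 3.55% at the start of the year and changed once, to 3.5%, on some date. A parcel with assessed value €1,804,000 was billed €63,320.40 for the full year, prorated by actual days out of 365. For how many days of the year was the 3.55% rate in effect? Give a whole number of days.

Let d = days at the first rate; then 365 − d days at the second rate.
€1,804,000 × [3.55%·d + 3.5%·(365−d)] / 365 = €63,320.40
Solving gives d = 73, so the new rate took effect on 15 Mar 2034.

73 days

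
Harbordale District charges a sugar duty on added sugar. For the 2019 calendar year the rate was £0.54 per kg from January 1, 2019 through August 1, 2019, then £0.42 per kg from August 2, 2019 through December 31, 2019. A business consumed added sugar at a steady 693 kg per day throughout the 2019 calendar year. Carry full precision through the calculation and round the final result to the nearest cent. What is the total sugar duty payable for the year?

January 1 – August 1, 2019: 213 days × 693 kg/day = 147,609 kg at £0.54/kg → £79708.86
August 2 – December 31, 2019: 152 days × 693 kg/day = 105,336 kg at £0.42/kg → £44241.12

£123949.98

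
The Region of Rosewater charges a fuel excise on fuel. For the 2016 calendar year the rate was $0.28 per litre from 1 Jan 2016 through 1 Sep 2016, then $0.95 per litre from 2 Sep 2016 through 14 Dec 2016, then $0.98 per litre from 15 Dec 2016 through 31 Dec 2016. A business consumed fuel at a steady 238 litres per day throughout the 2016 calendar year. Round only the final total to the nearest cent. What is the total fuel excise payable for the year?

$43,806.28

1 Jan – 1 Sep 2016: 245 days × 238 litres/day = 58,310 litres at $0.28/litre → $16,326.80
2 Sep – 14 Dec 2016: 104 days × 238 litres/day = 24,752 litres at $0.95/litre → $23,514.40
15 Dec – 31 Dec 2016: 17 days × 238 litres/day = 4,046 litres at $0.98/litre → $3,965.08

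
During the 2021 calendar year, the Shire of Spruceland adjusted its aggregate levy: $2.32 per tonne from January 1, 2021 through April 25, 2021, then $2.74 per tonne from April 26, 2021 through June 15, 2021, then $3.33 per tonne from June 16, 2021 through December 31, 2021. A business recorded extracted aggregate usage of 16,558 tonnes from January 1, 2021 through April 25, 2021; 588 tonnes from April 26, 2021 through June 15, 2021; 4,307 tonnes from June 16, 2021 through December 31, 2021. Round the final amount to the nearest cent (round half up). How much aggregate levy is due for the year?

January 1 – April 25, 2021: 16,558 tonnes at $2.32/tonne → $38,414.56
April 26 – June 15, 2021: 588 tonnes at $2.74/tonne → $1,611.12
June 16 – December 31, 2021: 4,307 tonnes at $3.33/tonne → $14,342.31

$54,367.99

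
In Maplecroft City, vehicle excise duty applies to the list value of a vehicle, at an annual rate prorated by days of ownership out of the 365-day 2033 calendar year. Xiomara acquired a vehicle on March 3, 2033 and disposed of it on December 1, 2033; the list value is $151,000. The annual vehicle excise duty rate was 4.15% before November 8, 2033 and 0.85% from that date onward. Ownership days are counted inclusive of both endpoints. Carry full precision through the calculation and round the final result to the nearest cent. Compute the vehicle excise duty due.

$4,376.52

March 3 – November 7, 2033: 250 days at 4.15% → $151,000 × 4.15% × 250/365 = $4,292.1233
November 8 – December 1, 2033: 24 days at 0.85% → $151,000 × 0.85% × 24/365 = $84.3945
Total = $4,376.5178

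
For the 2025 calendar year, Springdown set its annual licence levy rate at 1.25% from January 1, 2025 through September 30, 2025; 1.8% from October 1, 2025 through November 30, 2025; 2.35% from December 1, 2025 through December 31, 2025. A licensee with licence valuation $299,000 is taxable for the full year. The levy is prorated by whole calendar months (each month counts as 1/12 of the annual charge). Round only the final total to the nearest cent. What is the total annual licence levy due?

$4,285.67

January 1 – September 30, 2025: 9 months at 1.25% → $299,000 × 1.25% × 9/12 = $2,803.1250
October 1 – November 30, 2025: 2 months at 1.8% → $299,000 × 1.8% × 2/12 = $897.0000
December 1 – December 31, 2025: 1 month at 2.35% → $299,000 × 2.35% × 1/12 = $585.5417
Total = $4,285.6667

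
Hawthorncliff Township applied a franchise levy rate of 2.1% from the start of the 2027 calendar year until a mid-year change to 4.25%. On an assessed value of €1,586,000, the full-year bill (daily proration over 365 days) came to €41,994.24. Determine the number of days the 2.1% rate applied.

Let d = days at the first rate; then 365 − d days at the second rate.
€1,586,000 × [2.1%·d + 4.25%·(365−d)] / 365 = €41,994.24
Solving gives d = 272, so the new rate took effect on 30 Sep 2027.

272 days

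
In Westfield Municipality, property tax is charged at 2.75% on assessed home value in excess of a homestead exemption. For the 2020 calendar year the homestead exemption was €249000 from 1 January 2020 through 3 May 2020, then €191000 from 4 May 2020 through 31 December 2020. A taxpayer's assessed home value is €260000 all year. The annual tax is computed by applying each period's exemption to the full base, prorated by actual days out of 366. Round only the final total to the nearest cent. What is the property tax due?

€1357.12

1 January – 3 May 2020: 124 days, exemption €249000 → (€260000 − €249000) × 2.75% × 124/366 = €102.4863
4 May – 31 December 2020: 242 days, exemption €191000 → (€260000 − €191000) × 2.75% × 242/366 = €1254.6311
Total = €1357.1175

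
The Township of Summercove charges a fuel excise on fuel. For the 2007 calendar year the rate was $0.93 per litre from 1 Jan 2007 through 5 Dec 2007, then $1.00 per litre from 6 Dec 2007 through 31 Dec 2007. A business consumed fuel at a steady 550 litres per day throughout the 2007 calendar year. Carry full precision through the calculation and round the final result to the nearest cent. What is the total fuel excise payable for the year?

$187,698.50

1 Jan – 5 Dec 2007: 339 days × 550 litres/day = 186,450 litres at $0.93/litre → $173,398.50
6 Dec – 31 Dec 2007: 26 days × 550 litres/day = 14,300 litres at $1.00/litre → $14,300.00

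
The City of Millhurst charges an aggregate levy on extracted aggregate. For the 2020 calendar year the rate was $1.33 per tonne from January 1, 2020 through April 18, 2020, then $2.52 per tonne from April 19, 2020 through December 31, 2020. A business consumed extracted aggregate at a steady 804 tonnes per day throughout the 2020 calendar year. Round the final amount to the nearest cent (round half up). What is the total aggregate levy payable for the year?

$637258.44

January 1 – April 18, 2020: 109 days × 804 tonnes/day = 87,636 tonnes at $1.33/tonne → $116555.88
April 19 – December 31, 2020: 257 days × 804 tonnes/day = 206,628 tonnes at $2.52/tonne → $520702.56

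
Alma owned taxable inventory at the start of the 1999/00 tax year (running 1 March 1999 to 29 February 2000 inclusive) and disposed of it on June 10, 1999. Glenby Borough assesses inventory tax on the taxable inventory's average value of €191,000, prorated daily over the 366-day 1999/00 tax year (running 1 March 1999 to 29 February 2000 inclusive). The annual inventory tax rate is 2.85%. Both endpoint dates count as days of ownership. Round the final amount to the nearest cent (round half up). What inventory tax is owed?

Days held (March 1 – June 10, 1999): 102 out of 366
Tax = €191,000 × 2.85% × 102/366 = €1,517.0410

€1,517.04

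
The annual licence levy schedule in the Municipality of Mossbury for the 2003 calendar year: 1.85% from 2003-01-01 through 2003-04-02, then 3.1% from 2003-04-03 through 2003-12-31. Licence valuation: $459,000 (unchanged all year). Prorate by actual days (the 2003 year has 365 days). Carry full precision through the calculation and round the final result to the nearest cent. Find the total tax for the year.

$12,782.84

2003-01-01 to 2003-04-02: 92 days at 1.85% → $459,000 × 1.85% × 92/365 = $2,140.3233
2003-04-03 to 2003-12-31: 273 days at 3.1% → $459,000 × 3.1% × 273/365 = $10,642.5123
Total = $12,782.8356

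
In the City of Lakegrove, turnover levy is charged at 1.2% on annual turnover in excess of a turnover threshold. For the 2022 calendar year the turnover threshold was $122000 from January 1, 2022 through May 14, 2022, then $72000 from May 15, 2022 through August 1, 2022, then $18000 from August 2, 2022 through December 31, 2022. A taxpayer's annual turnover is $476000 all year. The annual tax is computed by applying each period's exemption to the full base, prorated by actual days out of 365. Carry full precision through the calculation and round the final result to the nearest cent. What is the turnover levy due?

$4897.58

January 1 – May 14, 2022: 134 days, exemption $122000 → ($476000 − $122000) × 1.2% × 134/365 = $1559.5397
May 15 – August 1, 2022: 79 days, exemption $72000 → ($476000 − $72000) × 1.2% × 79/365 = $1049.2932
August 2 – December 31, 2022: 152 days, exemption $18000 → ($476000 − $18000) × 1.2% × 152/365 = $2288.7452
Total = $4897.5781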